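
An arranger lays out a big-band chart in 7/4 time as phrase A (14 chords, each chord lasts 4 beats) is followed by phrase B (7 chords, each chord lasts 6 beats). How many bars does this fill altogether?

A: 14 × 4 = 56 beats = 8 bars.
B: 7 × 6 = 42 beats = 6 bars.
Total: 8 + 6 = 14 bars.

14 bars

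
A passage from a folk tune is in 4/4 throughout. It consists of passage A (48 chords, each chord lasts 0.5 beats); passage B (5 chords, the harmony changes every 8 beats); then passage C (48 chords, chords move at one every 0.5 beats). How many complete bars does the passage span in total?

22 bars

A: 48 × 0.5 = 24 beats = 6 bars.
B: 5 × 8 = 40 beats = 10 bars.
C: 48 × 0.5 = 24 beats = 6 bars.
Total: 6 + 10 + 6 = 22 bars.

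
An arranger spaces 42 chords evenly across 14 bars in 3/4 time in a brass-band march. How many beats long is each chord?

1 beat

14 bars × 3 beats/bar = 42 beats total.
42 beats ÷ 42 chords = 1 beats per chord.
(That is a quarter note.)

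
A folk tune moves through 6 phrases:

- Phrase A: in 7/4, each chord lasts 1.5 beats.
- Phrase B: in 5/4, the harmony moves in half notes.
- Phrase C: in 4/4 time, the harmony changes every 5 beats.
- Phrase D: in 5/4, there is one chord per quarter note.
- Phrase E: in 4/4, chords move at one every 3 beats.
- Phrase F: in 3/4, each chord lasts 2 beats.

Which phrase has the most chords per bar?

A: each chord is 1.5 beats in 7/4, so 14/3 per bar.
B: each chord is 2 beats in 5/4, so 2.5 per bar.
C: each chord is 5 beats in 4/4, so 0.8 per bar.
D: each chord is 1 beat in 5/4, so 5 per bar.
E: each chord is 3 beats in 4/4, so 4/3 per bar.
F: each chord is 2 beats in 3/4, so 1.5 per bar.
Fastest is D at 5 chords/bar.

Phrase D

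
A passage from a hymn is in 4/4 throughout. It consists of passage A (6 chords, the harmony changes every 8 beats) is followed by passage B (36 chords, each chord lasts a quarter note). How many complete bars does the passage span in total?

A: 6 × 8 = 48 beats = 12 bars.
B: 36 × 1 = 36 beats = 9 bars.
Total: 12 + 9 = 21 bars.

21 bars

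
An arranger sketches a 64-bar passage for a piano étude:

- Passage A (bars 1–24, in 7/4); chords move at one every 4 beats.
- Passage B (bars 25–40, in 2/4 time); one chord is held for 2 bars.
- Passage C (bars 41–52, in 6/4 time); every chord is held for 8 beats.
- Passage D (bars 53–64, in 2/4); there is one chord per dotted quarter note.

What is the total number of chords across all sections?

75 chords

A: 24 bars × 7 beats = 168 beats; 4 beats/chord → 42 chords.
B: 16 bars × 2 beats = 32 beats; 4 beats/chord → 8 chords.
C: 12 bars × 6 beats = 72 beats; 8 beats/chord → 9 chords.
D: 12 bars × 2 beats = 24 beats; 1.5 beats/chord → 16 chords.
Total: 42 + 8 + 9 + 16 = 75.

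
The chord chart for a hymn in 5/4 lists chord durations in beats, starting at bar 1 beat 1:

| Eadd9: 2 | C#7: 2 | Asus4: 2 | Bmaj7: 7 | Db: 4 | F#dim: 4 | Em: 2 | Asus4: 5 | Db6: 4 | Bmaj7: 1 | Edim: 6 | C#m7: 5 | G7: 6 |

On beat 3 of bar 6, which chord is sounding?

Beat 3 of bar 6 is beat (6−1)×5 + 3 = 28 overall.
Running totals: Eadd9 ends at 2, C#7 ends at 4, Asus4 ends at 6, Bmaj7 ends at 13, Db ends at 17, F#dim ends at 21, Em ends at 23, Asus4 ends at 28.
Beat 28 falls within Asus4.

Asus4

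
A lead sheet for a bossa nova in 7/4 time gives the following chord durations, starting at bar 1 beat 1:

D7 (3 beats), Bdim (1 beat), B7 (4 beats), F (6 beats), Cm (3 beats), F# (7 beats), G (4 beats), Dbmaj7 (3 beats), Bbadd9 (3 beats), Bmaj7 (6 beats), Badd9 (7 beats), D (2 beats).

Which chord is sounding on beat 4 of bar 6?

Beat 4 of bar 6 is beat (6−1)×7 + 4 = 39 overall.
Running totals: D7 ends at 3, Bdim ends at 4, B7 ends at 8, F ends at 14, Cm ends at 17, F# ends at 24, G ends at 28, Dbmaj7 ends at 31, Bbadd9 ends at 34, Bmaj7 ends at 40.
Beat 39 falls within Bmaj7.

Bmaj7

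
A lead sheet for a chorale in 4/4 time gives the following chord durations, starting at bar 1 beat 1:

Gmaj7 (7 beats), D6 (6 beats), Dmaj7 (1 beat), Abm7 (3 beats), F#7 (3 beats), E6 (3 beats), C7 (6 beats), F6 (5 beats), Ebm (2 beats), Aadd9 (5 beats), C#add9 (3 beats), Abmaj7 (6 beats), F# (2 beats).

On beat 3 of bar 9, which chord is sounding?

Beat 3 of bar 9 is beat (9−1)×4 + 3 = 35 overall.
Running totals: Gmaj7 ends at 7, D6 ends at 13, Dmaj7 ends at 14, Abm7 ends at 17, F#7 ends at 20, E6 ends at 23, C7 ends at 29, F6 ends at 34, Ebm ends at 36.
Beat 35 falls within Ebm.

Ebm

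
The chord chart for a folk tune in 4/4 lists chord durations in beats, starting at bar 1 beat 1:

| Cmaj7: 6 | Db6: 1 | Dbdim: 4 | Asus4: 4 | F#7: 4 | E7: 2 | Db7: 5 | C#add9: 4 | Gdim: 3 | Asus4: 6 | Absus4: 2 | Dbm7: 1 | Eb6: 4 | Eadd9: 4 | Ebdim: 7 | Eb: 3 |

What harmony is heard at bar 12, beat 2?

Eb6

Beat 2 of bar 12 is beat (12−1)×4 + 2 = 46 overall.
Running totals: Cmaj7 ends at 6, Db6 ends at 7, Dbdim ends at 11, Asus4 ends at 15, F#7 ends at 19, E7 ends at 21, Db7 ends at 26, C#add9 ends at 30, Gdim ends at 33, Asus4 ends at 39, Absus4 ends at 41, Dbm7 ends at 42, Eb6 ends at 46.
Beat 46 falls within Eb6.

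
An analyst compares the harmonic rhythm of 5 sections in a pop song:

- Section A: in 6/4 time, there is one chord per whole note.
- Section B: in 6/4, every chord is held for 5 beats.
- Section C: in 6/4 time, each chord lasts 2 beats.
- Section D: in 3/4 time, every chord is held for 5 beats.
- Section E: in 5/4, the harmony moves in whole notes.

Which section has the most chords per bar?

A: 6/4 = 1.5 chords/bar.
B: 6/5 = 1.2 chords/bar.
C: 6/2 = 3 chords/bar.
D: 3/5 = 0.6 chords/bar.
E: 5/4 = 1.25 chords/bar.
Fastest is C at 3 chords/bar.

Section C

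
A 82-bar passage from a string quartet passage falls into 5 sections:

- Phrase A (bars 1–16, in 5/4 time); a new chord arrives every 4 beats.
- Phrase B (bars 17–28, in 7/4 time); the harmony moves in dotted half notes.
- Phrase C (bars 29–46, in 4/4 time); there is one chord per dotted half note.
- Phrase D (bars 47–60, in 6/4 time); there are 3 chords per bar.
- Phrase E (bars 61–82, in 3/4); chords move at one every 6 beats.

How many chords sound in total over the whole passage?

125 chords

A: 16·5 = 80 beats, 80/4 = 20 chords.
B: 12·7 = 84 beats, 84/3 = 28 chords.
C: 18·4 = 72 beats, 72/3 = 24 chords.
D: 14·6 = 84 beats, 84/2 = 42 chords.
E: 22·3 = 66 beats, 66/6 = 11 chords.
Total: 20 + 28 + 24 + 42 + 11 = 125.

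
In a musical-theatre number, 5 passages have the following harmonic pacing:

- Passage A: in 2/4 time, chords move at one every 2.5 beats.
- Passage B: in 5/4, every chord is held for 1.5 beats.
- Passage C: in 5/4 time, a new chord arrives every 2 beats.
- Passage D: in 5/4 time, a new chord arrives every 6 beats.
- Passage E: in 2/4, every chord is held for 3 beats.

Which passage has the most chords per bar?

A: 2 beats/bar ÷ 2.5 beats/chord = 0.8 chords/bar.
B: 5 beats/bar ÷ 1.5 beats/chord = 10/3 chords/bar.
C: 5 beats/bar ÷ 2 beats/chord = 2.5 chords/bar.
D: 5 beats/bar ÷ 6 beats/chord = 5/6 chords/bar.
E: 2 beats/bar ÷ 3 beats/chord = 2/3 chords/bar.
Fastest is B at 10/3 chords/bar.

Passage B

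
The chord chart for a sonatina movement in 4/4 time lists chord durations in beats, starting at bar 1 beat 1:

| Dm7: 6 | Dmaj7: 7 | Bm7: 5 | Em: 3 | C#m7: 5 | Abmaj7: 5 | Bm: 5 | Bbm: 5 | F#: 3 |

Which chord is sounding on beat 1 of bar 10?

Beat 1 of bar 10 is beat (10−1)×4 + 1 = 37 overall.
Running totals: Dm7 ends at 6, Dmaj7 ends at 13, Bm7 ends at 18, Em ends at 21, C#m7 ends at 26, Abmaj7 ends at 31, Bm ends at 36, Bbm ends at 41.
Beat 37 falls within Bbm.

Bbm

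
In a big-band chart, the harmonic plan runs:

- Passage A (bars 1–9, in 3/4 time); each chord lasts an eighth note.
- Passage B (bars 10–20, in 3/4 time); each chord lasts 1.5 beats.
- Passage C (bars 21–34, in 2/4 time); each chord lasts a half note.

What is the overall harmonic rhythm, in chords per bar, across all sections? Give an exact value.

A: 9 × 3 = 27 beats ÷ 0.5 = 54 chords.
B: 11 × 3 = 33 beats ÷ 1.5 = 22 chords.
C: 14 × 2 = 28 beats ÷ 2 = 14 chords.
Overall: 90 chords over 34 bars → 90/34 = 45/17 chords per bar.

45/17 chords per bar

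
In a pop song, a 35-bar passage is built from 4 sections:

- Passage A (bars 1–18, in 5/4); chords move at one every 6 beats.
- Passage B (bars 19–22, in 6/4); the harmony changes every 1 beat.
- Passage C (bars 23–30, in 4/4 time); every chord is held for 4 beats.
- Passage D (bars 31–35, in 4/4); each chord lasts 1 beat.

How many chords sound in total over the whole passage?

67 chords

A: 18·5 = 90 beats, 90/6 = 15 chords.
B: 4·6 = 24 beats, 24/1 = 24 chords.
C: 8·4 = 32 beats, 32/4 = 8 chords.
D: 5·4 = 20 beats, 20/1 = 20 chords.
Total: 15 + 24 + 8 + 20 = 67.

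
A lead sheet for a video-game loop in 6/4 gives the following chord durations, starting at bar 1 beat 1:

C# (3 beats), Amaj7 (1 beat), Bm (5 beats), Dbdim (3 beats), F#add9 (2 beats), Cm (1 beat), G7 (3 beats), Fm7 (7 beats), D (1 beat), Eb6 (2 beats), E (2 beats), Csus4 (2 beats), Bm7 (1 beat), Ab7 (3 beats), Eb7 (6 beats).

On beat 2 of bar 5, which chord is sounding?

D

Beat 2 of bar 5 is beat (5−1)×6 + 2 = 26 overall.
Running totals: C# ends at 3, Amaj7 ends at 4, Bm ends at 9, Dbdim ends at 12, F#add9 ends at 14, Cm ends at 15, G7 ends at 18, Fm7 ends at 25, D ends at 26.
Beat 26 falls within D.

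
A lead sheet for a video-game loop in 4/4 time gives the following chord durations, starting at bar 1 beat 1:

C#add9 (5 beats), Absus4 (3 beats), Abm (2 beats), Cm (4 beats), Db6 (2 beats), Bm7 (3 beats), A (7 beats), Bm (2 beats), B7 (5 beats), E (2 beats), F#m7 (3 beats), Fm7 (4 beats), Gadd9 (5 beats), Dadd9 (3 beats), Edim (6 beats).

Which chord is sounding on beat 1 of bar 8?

Beat 1 of bar 8 is beat (8−1)×4 + 1 = 29 overall.
Running totals: C#add9 ends at 5, Absus4 ends at 8, Abm ends at 10, Cm ends at 14, Db6 ends at 16, Bm7 ends at 19, A ends at 26, Bm ends at 28, B7 ends at 33.
Beat 29 falls within B7.

B7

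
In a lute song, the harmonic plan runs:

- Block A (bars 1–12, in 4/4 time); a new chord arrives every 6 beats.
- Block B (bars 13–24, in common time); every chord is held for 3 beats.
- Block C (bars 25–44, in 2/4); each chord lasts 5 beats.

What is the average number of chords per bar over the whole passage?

8/11 chords per bar

A: 12 × 4 = 48 beats ÷ 6 = 8 chords.
B: 12 × 4 = 48 beats ÷ 3 = 16 chords.
C: 20 × 2 = 40 beats ÷ 5 = 8 chords.
Overall: 32 chords over 44 bars → 32/44 = 8/11 chords per bar.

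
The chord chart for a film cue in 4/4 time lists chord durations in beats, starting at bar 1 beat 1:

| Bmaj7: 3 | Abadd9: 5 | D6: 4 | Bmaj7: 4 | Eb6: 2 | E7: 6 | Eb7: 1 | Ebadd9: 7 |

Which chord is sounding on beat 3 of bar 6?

E7

Beat 3 of bar 6 is beat (6−1)×4 + 3 = 23 overall.
Running totals: Bmaj7 ends at 3, Abadd9 ends at 8, D6 ends at 12, Bmaj7 ends at 16, Eb6 ends at 18, E7 ends at 24.
Beat 23 falls within E7.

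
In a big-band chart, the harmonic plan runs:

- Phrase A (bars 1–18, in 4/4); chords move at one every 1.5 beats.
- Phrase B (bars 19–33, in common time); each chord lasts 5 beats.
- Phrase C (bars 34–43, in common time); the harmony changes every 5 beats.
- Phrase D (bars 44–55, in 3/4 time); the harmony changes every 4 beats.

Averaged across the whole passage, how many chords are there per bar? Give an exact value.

A: 18 × 4 = 72 beats ÷ 1.5 = 48 chords.
B: 15 × 4 = 60 beats ÷ 5 = 12 chords.
C: 10 × 4 = 40 beats ÷ 5 = 8 chords.
D: 12 × 3 = 36 beats ÷ 4 = 9 chords.
Overall: 77 chords over 55 bars → 77/55 = 1.4 chords per bar.

1.4 chords per bar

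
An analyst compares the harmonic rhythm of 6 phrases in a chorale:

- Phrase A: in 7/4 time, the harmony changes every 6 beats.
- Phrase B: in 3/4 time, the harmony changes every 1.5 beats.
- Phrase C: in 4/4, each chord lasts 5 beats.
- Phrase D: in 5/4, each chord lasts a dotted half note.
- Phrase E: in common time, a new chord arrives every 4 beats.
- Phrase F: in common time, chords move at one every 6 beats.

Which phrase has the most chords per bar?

A: 7 beats/bar ÷ 6 beats/chord = 7/6 chords/bar.
B: 3 beats/bar ÷ 1.5 beats/chord = 2 chords/bar.
C: 4 beats/bar ÷ 5 beats/chord = 0.8 chords/bar.
D: 5 beats/bar ÷ 3 beats/chord = 5/3 chords/bar.
E: 4 beats/bar ÷ 4 beats/chord = 1 chord/bar.
F: 4 beats/bar ÷ 6 beats/chord = 2/3 chords/bar.
Fastest is B at 2 chords/bar.

Phrase B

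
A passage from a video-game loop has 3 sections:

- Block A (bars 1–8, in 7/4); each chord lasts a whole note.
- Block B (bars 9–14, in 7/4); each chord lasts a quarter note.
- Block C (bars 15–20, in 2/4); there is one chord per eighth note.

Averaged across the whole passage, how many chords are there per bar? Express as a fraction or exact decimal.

4 chords per bar

A: 8 bars of 7 beats is 56 beats; at 4 beats each that's 14 chords.
B: 6 bars of 7 beats is 42 beats; at 1 beat each that's 42 chords.
C: 6 bars of 2 beats is 12 beats; at 0.5 beats each that's 24 chords.
Overall: 80 chords over 20 bars → 80/20 = 4 chords per bar.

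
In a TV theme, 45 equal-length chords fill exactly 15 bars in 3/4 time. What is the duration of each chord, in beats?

1 beat

15 bars × 3 beats/bar = 45 beats total.
45 beats ÷ 45 chords = 1 beats per chord.
(That is a quarter note.)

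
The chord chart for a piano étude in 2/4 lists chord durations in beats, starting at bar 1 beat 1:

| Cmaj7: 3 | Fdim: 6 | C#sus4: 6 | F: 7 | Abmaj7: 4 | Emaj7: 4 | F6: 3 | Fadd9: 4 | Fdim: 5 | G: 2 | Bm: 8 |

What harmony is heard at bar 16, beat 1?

Beat 1 of bar 16 is beat (16−1)×2 + 1 = 31 overall.
Running totals: Cmaj7 ends at 3, Fdim ends at 9, C#sus4 ends at 15, F ends at 22, Abmaj7 ends at 26, Emaj7 ends at 30, F6 ends at 33.
Beat 31 falls within F6.

F6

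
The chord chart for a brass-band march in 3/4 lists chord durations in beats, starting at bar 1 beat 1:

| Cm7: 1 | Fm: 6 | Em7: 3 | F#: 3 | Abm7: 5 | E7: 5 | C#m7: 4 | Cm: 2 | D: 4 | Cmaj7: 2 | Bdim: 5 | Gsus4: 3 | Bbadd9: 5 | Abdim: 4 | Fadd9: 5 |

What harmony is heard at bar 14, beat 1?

Bdim

Beat 1 of bar 14 is beat (14−1)×3 + 1 = 40 overall.
Running totals: Cm7 ends at 1, Fm ends at 7, Em7 ends at 10, F# ends at 13, Abm7 ends at 18, E7 ends at 23, C#m7 ends at 27, Cm ends at 29, D ends at 33, Cmaj7 ends at 35, Bdim ends at 40.
Beat 40 falls within Bdim.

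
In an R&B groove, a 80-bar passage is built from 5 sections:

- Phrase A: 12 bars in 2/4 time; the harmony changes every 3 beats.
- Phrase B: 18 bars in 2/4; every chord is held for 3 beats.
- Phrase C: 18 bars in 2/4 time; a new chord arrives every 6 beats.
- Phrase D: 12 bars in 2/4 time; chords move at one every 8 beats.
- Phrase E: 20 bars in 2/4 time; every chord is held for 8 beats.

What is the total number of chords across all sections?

A has 24 beats and chords last 3 each, so 8 chords.
B has 36 beats and chords last 3 each, so 12 chords.
C has 36 beats and chords last 6 each, so 6 chords.
D has 24 beats and chords last 8 each, so 3 chords.
E has 40 beats and chords last 8 each, so 5 chords.
Total: 8 + 12 + 6 + 3 + 5 = 34.

34 chords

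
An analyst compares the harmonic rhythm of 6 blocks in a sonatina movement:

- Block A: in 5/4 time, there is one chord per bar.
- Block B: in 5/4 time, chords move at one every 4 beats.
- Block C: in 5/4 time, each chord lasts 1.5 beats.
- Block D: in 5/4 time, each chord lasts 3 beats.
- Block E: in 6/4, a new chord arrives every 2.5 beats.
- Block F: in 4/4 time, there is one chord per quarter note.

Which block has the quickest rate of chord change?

Block F

A: 5/5 = 1 chord/bar.
B: 5/4 = 1.25 chords/bar.
C: 5/1.5 = 10/3 chords/bar.
D: 5/3 = 5/3 chords/bar.
E: 6/2.5 = 2.4 chords/bar.
F: 4/1 = 4 chords/bar.
Fastest is F at 4 chords/bar.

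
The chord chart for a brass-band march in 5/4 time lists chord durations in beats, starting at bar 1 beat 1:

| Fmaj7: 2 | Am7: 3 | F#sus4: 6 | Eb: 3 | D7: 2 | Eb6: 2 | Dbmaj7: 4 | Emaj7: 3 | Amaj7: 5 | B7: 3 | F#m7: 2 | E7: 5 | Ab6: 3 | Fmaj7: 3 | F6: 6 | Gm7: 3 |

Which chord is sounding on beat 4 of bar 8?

Beat 4 of bar 8 is beat (8−1)×5 + 4 = 39 overall.
Running totals: Fmaj7 ends at 2, Am7 ends at 5, F#sus4 ends at 11, Eb ends at 14, D7 ends at 16, Eb6 ends at 18, Dbmaj7 ends at 22, Emaj7 ends at 25, Amaj7 ends at 30, B7 ends at 33, F#m7 ends at 35, E7 ends at 40.
Beat 39 falls within E7.

E7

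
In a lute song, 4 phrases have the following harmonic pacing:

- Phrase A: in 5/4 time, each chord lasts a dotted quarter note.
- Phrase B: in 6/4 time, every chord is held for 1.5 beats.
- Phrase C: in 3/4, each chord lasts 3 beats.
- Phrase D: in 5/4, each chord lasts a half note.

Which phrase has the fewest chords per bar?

Phrase C

A: each chord is 1.5 beats in 5/4, so 10/3 per bar.
B: each chord is 1.5 beats in 6/4, so 4 per bar.
C: each chord is 3 beats in 3/4, so 1 per bar.
D: each chord is 2 beats in 5/4, so 2.5 per bar.
Slowest is C at 1 chords/bar.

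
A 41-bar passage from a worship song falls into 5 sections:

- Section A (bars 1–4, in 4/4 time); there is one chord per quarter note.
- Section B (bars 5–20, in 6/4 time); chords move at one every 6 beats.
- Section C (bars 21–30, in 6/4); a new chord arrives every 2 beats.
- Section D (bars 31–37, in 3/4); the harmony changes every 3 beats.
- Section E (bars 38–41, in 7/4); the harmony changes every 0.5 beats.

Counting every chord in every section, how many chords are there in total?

A: 4·4 = 16 beats, 16/1 = 16 chords.
B: 16·6 = 96 beats, 96/6 = 16 chords.
C: 10·6 = 60 beats, 60/2 = 30 chords.
D: 7·3 = 21 beats, 21/3 = 7 chords.
E: 4·7 = 28 beats, 28/0.5 = 56 chords.
Total: 16 + 16 + 30 + 7 + 56 = 125.

125 chords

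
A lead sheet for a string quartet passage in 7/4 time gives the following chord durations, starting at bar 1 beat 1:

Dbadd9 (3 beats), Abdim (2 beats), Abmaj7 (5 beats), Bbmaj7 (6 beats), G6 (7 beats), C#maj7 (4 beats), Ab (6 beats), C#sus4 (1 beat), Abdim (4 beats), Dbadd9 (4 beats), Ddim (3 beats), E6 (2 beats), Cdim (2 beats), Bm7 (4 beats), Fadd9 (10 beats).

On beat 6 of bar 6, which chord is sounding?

Beat 6 of bar 6 is beat (6−1)×7 + 6 = 41 overall.
Running totals: Dbadd9 ends at 3, Abdim ends at 5, Abmaj7 ends at 10, Bbmaj7 ends at 16, G6 ends at 23, C#maj7 ends at 27, Ab ends at 33, C#sus4 ends at 34, Abdim ends at 38, Dbadd9 ends at 42.
Beat 41 falls within Dbadd9.

Dbadd9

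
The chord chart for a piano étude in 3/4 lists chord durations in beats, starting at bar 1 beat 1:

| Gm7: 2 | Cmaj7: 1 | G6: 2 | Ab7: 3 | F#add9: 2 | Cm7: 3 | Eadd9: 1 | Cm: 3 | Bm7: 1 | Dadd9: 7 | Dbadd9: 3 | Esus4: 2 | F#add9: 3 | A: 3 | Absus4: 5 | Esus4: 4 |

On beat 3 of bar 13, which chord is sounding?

Beat 3 of bar 13 is beat (13−1)×3 + 3 = 39 overall.
Running totals: Gm7 ends at 2, Cmaj7 ends at 3, G6 ends at 5, Ab7 ends at 8, F#add9 ends at 10, Cm7 ends at 13, Eadd9 ends at 14, Cm ends at 17, Bm7 ends at 18, Dadd9 ends at 25, Dbadd9 ends at 28, Esus4 ends at 30, F#add9 ends at 33, A ends at 36, Absus4 ends at 41.
Beat 39 falls within Absus4.

Absus4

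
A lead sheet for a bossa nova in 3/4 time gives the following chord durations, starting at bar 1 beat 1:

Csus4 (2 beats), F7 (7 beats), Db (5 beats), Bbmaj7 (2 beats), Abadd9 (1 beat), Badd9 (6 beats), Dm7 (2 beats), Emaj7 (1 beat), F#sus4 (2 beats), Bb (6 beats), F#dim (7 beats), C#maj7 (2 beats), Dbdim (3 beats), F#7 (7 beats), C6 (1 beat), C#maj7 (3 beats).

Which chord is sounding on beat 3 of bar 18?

C6

Beat 3 of bar 18 is beat (18−1)×3 + 3 = 54 overall.
Running totals: Csus4 ends at 2, F7 ends at 9, Db ends at 14, Bbmaj7 ends at 16, Abadd9 ends at 17, Badd9 ends at 23, Dm7 ends at 25, Emaj7 ends at 26, F#sus4 ends at 28, Bb ends at 34, F#dim ends at 41, C#maj7 ends at 43, Dbdim ends at 46, F#7 ends at 53, C6 ends at 54.
Beat 54 falls within C6.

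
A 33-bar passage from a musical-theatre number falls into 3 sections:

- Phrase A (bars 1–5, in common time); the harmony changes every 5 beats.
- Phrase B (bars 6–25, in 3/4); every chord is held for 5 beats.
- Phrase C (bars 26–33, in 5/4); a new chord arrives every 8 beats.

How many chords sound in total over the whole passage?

A has 20 beats and chords last 5 each, so 4 chords.
B has 60 beats and chords last 5 each, so 12 chords.
C has 40 beats and chords last 8 each, so 5 chords.
Total: 4 + 12 + 5 = 21.

21 chords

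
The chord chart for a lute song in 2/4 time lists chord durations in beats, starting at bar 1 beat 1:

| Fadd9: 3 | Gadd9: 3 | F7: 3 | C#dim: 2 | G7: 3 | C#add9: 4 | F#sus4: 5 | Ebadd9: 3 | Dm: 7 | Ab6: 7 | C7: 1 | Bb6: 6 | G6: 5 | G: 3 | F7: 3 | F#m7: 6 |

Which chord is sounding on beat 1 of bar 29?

Beat 1 of bar 29 is beat (29−1)×2 + 1 = 57 overall.
Running totals: Fadd9 ends at 3, Gadd9 ends at 6, F7 ends at 9, C#dim ends at 11, G7 ends at 14, C#add9 ends at 18, F#sus4 ends at 23, Ebadd9 ends at 26, Dm ends at 33, Ab6 ends at 40, C7 ends at 41, Bb6 ends at 47, G6 ends at 52, G ends at 55, F7 ends at 58.
Beat 57 falls within F7.

F7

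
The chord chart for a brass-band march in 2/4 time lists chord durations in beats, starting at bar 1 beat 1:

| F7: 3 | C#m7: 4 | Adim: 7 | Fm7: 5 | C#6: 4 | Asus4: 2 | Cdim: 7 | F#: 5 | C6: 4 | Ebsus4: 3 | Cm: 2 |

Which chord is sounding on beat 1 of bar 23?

Beat 1 of bar 23 is beat (23−1)×2 + 1 = 45 overall.
Running totals: F7 ends at 3, C#m7 ends at 7, Adim ends at 14, Fm7 ends at 19, C#6 ends at 23, Asus4 ends at 25, Cdim ends at 32, F# ends at 37, C6 ends at 41, Ebsus4 ends at 44, Cm ends at 46.
Beat 45 falls within Cm.

Cm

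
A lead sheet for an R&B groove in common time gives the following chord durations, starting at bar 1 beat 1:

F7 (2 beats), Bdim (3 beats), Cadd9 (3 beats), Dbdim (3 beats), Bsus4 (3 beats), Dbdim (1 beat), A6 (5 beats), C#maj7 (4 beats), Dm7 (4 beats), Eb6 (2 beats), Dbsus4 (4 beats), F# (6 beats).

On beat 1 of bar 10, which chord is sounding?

Beat 1 of bar 10 is beat (10−1)×4 + 1 = 37 overall.
Running totals: F7 ends at 2, Bdim ends at 5, Cadd9 ends at 8, Dbdim ends at 11, Bsus4 ends at 14, Dbdim ends at 15, A6 ends at 20, C#maj7 ends at 24, Dm7 ends at 28, Eb6 ends at 30, Dbsus4 ends at 34, F# ends at 40.
Beat 37 falls within F#.

F#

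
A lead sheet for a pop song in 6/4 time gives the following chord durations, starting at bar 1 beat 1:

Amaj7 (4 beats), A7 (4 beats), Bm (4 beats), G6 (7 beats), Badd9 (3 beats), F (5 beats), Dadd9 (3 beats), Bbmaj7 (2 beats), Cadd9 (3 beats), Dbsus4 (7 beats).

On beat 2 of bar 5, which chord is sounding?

Beat 2 of bar 5 is beat (5−1)×6 + 2 = 26 overall.
Running totals: Amaj7 ends at 4, A7 ends at 8, Bm ends at 12, G6 ends at 19, Badd9 ends at 22, F ends at 27.
Beat 26 falls within F.

F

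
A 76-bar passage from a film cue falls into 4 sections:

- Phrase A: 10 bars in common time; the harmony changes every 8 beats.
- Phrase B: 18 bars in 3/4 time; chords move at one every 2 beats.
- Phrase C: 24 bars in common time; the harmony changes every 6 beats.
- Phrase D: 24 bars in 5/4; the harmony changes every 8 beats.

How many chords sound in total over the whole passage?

63 chords

A: 10·4 = 40 beats, 40/8 = 5 chords.
B: 18·3 = 54 beats, 54/2 = 27 chords.
C: 24·4 = 96 beats, 96/6 = 16 chords.
D: 24·5 = 120 beats, 120/8 = 15 chords.
Total: 5 + 27 + 16 + 15 = 63.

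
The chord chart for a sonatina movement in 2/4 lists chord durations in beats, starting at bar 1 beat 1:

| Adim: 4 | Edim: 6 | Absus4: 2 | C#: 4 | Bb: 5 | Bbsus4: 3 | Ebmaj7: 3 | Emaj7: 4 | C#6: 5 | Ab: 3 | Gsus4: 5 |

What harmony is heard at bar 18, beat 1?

C#6

Beat 1 of bar 18 is beat (18−1)×2 + 1 = 35 overall.
Running totals: Adim ends at 4, Edim ends at 10, Absus4 ends at 12, C# ends at 16, Bb ends at 21, Bbsus4 ends at 24, Ebmaj7 ends at 27, Emaj7 ends at 31, C#6 ends at 36.
Beat 35 falls within C#6.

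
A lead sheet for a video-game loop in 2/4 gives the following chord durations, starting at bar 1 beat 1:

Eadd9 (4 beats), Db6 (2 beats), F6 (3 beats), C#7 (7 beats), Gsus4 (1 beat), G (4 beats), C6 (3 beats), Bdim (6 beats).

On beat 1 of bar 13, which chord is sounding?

Bdim

Beat 1 of bar 13 is beat (13−1)×2 + 1 = 25 overall.
Running totals: Eadd9 ends at 4, Db6 ends at 6, F6 ends at 9, C#7 ends at 16, Gsus4 ends at 17, G ends at 21, C6 ends at 24, Bdim ends at 30.
Beat 25 falls within Bdim.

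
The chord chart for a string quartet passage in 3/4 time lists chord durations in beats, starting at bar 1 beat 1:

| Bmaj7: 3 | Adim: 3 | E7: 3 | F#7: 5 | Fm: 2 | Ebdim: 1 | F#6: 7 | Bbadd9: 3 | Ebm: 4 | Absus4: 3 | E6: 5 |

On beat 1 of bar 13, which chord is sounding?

Beat 1 of bar 13 is beat (13−1)×3 + 1 = 37 overall.
Running totals: Bmaj7 ends at 3, Adim ends at 6, E7 ends at 9, F#7 ends at 14, Fm ends at 16, Ebdim ends at 17, F#6 ends at 24, Bbadd9 ends at 27, Ebm ends at 31, Absus4 ends at 34, E6 ends at 39.
Beat 37 falls within E6.

E6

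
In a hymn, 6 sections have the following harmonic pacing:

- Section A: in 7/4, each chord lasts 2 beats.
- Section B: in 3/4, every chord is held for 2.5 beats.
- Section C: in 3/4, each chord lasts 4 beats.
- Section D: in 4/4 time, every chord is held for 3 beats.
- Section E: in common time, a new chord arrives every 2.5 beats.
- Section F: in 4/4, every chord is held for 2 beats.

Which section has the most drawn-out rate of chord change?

Section C

A: 7 beats/bar ÷ 2 beats/chord = 3.5 chords/bar.
B: 3 beats/bar ÷ 2.5 beats/chord = 1.2 chords/bar.
C: 3 beats/bar ÷ 4 beats/chord = 0.75 chords/bar.
D: 4 beats/bar ÷ 3 beats/chord = 4/3 chords/bar.
E: 4 beats/bar ÷ 2.5 beats/chord = 1.6 chords/bar.
F: 4 beats/bar ÷ 2 beats/chord = 2 chords/bar.
Slowest is C at 0.75 chords/bar.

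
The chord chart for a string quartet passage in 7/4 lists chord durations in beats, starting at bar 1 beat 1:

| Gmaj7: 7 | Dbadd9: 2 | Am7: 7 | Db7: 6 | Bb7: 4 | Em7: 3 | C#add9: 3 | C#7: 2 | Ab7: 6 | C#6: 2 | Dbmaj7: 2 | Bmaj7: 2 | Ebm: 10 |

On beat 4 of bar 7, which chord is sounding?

Beat 4 of bar 7 is beat (7−1)×7 + 4 = 46 overall.
Running totals: Gmaj7 ends at 7, Dbadd9 ends at 9, Am7 ends at 16, Db7 ends at 22, Bb7 ends at 26, Em7 ends at 29, C#add9 ends at 32, C#7 ends at 34, Ab7 ends at 40, C#6 ends at 42, Dbmaj7 ends at 44, Bmaj7 ends at 46.
Beat 46 falls within Bmaj7.

Bmaj7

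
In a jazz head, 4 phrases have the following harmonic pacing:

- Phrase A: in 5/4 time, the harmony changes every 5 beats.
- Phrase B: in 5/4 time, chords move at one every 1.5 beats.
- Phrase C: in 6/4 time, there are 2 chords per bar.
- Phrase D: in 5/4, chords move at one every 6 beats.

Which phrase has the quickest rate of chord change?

Phrase B

A: 5 beats/bar ÷ 5 beats/chord = 1 chord/bar.
B: 5 beats/bar ÷ 1.5 beats/chord = 10/3 chords/bar.
C: 6 beats/bar ÷ 3 beats/chord = 2 chords/bar.
D: 5 beats/bar ÷ 6 beats/chord = 5/6 chords/bar.
Fastest is B at 10/3 chords/bar.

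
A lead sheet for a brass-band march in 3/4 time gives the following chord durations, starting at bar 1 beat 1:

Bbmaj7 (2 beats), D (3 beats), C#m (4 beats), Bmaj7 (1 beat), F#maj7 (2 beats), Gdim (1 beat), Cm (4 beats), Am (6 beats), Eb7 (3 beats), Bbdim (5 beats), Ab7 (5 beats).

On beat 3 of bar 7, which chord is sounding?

Beat 3 of bar 7 is beat (7−1)×3 + 3 = 21 overall.
Running totals: Bbmaj7 ends at 2, D ends at 5, C#m ends at 9, Bmaj7 ends at 10, F#maj7 ends at 12, Gdim ends at 13, Cm ends at 17, Am ends at 23.
Beat 21 falls within Am.

Am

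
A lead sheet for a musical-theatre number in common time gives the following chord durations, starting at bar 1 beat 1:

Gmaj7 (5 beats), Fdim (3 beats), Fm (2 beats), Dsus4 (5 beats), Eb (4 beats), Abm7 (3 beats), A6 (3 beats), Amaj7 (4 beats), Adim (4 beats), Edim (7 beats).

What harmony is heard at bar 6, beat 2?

Beat 2 of bar 6 is beat (6−1)×4 + 2 = 22 overall.
Running totals: Gmaj7 ends at 5, Fdim ends at 8, Fm ends at 10, Dsus4 ends at 15, Eb ends at 19, Abm7 ends at 22.
Beat 22 falls within Abm7.

Abm7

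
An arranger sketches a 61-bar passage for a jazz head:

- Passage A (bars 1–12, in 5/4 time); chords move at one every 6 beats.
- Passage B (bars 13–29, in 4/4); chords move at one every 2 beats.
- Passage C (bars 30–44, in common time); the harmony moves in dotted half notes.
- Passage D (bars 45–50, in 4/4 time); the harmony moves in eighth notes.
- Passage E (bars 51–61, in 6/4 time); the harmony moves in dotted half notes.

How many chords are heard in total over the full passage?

134 chords

A has 60 beats and chords last 6 each, so 10 chords.
B has 68 beats and chords last 2 each, so 34 chords.
C has 60 beats and chords last 3 each, so 20 chords.
D has 24 beats and chords last 0.5 each, so 48 chords.
E has 66 beats and chords last 3 each, so 22 chords.
Total: 10 + 34 + 20 + 48 + 22 = 134.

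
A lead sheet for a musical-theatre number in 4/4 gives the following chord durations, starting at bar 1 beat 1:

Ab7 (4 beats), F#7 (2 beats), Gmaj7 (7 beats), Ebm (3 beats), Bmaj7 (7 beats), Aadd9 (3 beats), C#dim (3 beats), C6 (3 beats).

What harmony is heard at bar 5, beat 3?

Bmaj7

Beat 3 of bar 5 is beat (5−1)×4 + 3 = 19 overall.
Running totals: Ab7 ends at 4, F#7 ends at 6, Gmaj7 ends at 13, Ebm ends at 16, Bmaj7 ends at 23.
Beat 19 falls within Bmaj7.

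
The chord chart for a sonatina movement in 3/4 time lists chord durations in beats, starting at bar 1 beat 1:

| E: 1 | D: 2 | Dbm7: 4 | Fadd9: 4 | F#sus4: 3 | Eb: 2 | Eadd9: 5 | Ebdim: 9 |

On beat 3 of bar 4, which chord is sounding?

F#sus4

Beat 3 of bar 4 is beat (4−1)×3 + 3 = 12 overall.
Running totals: E ends at 1, D ends at 3, Dbm7 ends at 7, Fadd9 ends at 11, F#sus4 ends at 14.
Beat 12 falls within F#sus4.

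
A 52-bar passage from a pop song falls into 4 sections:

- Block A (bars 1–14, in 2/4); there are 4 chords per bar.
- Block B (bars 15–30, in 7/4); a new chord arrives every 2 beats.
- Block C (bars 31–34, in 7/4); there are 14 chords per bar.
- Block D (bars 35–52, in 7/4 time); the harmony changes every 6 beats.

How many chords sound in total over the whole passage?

189 chords

A has 28 beats and chords last 0.5 each, so 56 chords.
B has 112 beats and chords last 2 each, so 56 chords.
C has 28 beats and chords last 0.5 each, so 56 chords.
D has 126 beats and chords last 6 each, so 21 chords.
Total: 56 + 56 + 56 + 21 = 189.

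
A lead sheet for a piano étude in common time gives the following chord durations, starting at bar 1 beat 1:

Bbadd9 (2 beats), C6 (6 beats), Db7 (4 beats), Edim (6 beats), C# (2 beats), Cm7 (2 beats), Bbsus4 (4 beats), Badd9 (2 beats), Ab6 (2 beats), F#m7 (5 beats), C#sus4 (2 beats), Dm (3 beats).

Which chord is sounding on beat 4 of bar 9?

C#sus4

Beat 4 of bar 9 is beat (9−1)×4 + 4 = 36 overall.
Running totals: Bbadd9 ends at 2, C6 ends at 8, Db7 ends at 12, Edim ends at 18, C# ends at 20, Cm7 ends at 22, Bbsus4 ends at 26, Badd9 ends at 28, Ab6 ends at 30, F#m7 ends at 35, C#sus4 ends at 37.
Beat 36 falls within C#sus4.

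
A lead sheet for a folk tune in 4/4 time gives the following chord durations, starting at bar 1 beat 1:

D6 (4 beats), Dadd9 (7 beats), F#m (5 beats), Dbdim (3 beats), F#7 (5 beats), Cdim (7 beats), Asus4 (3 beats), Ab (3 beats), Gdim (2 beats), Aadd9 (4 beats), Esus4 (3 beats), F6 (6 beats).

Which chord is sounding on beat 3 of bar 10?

Gdim

Beat 3 of bar 10 is beat (10−1)×4 + 3 = 39 overall.
Running totals: D6 ends at 4, Dadd9 ends at 11, F#m ends at 16, Dbdim ends at 19, F#7 ends at 24, Cdim ends at 31, Asus4 ends at 34, Ab ends at 37, Gdim ends at 39.
Beat 39 falls within Gdim.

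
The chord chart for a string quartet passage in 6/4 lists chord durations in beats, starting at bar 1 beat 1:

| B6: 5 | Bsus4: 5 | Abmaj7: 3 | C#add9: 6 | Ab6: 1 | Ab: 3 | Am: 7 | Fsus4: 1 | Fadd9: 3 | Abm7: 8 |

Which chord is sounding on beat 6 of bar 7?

Abm7

Beat 6 of bar 7 is beat (7−1)×6 + 6 = 42 overall.
Running totals: B6 ends at 5, Bsus4 ends at 10, Abmaj7 ends at 13, C#add9 ends at 19, Ab6 ends at 20, Ab ends at 23, Am ends at 30, Fsus4 ends at 31, Fadd9 ends at 34, Abm7 ends at 42.
Beat 42 falls within Abm7.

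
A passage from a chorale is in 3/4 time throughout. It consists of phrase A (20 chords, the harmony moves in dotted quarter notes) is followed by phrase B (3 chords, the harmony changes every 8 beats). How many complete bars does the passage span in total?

18 bars

A: 20 × 1.5 = 30 beats = 10 bars.
B: 3 × 8 = 24 beats = 8 bars.
Total: 10 + 8 = 18 bars.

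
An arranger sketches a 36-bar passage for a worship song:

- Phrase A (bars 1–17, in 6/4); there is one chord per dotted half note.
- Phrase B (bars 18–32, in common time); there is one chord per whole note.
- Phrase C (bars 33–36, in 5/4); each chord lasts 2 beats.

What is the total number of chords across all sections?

A: 17 bars × 6 beats = 102 beats; 3 beats/chord → 34 chords.
B: 15 bars × 4 beats = 60 beats; 4 beats/chord → 15 chords.
C: 4 bars × 5 beats = 20 beats; 2 beats/chord → 10 chords.
Total: 34 + 15 + 10 = 59.

59 chords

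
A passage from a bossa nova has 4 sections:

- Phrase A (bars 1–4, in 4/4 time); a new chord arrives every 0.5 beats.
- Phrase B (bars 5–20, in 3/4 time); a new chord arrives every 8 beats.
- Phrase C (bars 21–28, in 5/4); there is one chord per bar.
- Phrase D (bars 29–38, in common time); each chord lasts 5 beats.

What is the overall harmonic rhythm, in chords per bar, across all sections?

27/19 chords per bar

A: 4 × 4 = 16 beats ÷ 0.5 = 32 chords.
B: 16 × 3 = 48 beats ÷ 8 = 6 chords.
C: 8 × 5 = 40 beats ÷ 5 = 8 chords.
D: 10 × 4 = 40 beats ÷ 5 = 8 chords.
Overall: 54 chords over 38 bars → 54/38 = 27/19 chords per bar.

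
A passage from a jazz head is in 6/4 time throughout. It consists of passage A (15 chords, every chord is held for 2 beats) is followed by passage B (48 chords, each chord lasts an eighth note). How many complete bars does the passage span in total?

9 bars

A: 15 × 2 = 30 beats = 5 bars.
B: 48 × 0.5 = 24 beats = 4 bars.
Total: 5 + 4 = 9 bars.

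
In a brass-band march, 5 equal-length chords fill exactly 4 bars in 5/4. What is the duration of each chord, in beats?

4 beats

4 bars × 5 beats/bar = 20 beats total.
20 beats ÷ 5 chords = 4 beats per chord.
(That is a whole note.)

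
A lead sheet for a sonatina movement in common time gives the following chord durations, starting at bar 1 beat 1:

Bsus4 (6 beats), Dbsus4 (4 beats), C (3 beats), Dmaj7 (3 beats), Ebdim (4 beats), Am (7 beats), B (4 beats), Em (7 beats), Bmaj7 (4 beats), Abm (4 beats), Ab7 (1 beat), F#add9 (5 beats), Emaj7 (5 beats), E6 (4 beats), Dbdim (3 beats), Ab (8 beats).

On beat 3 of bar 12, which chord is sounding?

Beat 3 of bar 12 is beat (12−1)×4 + 3 = 47 overall.
Running totals: Bsus4 ends at 6, Dbsus4 ends at 10, C ends at 13, Dmaj7 ends at 16, Ebdim ends at 20, Am ends at 27, B ends at 31, Em ends at 38, Bmaj7 ends at 42, Abm ends at 46, Ab7 ends at 47.
Beat 47 falls within Ab7.

Ab7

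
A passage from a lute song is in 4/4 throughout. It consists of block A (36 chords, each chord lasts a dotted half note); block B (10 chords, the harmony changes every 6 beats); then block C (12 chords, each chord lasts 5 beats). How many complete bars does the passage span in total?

A: 36 × 3 = 108 beats = 27 bars.
B: 10 × 6 = 60 beats = 15 bars.
C: 12 × 5 = 60 beats = 15 bars.
Total: 27 + 15 + 15 = 57 bars.

57 bars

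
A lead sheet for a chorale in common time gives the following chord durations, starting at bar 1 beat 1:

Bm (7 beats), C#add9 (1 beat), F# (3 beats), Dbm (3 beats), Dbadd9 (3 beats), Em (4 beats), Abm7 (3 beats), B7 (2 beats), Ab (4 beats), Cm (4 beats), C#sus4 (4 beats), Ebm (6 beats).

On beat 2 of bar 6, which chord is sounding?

Beat 2 of bar 6 is beat (6−1)×4 + 2 = 22 overall.
Running totals: Bm ends at 7, C#add9 ends at 8, F# ends at 11, Dbm ends at 14, Dbadd9 ends at 17, Em ends at 21, Abm7 ends at 24.
Beat 22 falls within Abm7.

Abm7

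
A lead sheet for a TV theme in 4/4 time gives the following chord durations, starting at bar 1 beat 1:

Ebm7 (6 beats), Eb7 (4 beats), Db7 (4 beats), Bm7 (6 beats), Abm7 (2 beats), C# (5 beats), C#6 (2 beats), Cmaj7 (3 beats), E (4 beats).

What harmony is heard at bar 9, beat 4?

Beat 4 of bar 9 is beat (9−1)×4 + 4 = 36 overall.
Running totals: Ebm7 ends at 6, Eb7 ends at 10, Db7 ends at 14, Bm7 ends at 20, Abm7 ends at 22, C# ends at 27, C#6 ends at 29, Cmaj7 ends at 32, E ends at 36.
Beat 36 falls within E.

E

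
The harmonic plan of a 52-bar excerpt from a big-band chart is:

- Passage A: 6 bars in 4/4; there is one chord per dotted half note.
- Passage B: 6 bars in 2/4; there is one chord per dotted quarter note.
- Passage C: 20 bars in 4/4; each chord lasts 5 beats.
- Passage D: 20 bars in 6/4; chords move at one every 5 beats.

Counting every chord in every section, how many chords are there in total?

A: 6·4 = 24 beats, 24/3 = 8 chords.
B: 6·2 = 12 beats, 12/1.5 = 8 chords.
C: 20·4 = 80 beats, 80/5 = 16 chords.
D: 20·6 = 120 beats, 120/5 = 24 chords.
Total: 8 + 8 + 16 + 24 = 56.

56 chords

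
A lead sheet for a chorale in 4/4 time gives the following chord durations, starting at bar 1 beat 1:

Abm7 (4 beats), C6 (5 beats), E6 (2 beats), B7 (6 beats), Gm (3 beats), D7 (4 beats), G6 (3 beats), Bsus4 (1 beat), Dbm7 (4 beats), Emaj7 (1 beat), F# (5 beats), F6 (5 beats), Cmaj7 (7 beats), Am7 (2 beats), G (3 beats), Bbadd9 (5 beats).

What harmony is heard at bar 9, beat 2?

Beat 2 of bar 9 is beat (9−1)×4 + 2 = 34 overall.
Running totals: Abm7 ends at 4, C6 ends at 9, E6 ends at 11, B7 ends at 17, Gm ends at 20, D7 ends at 24, G6 ends at 27, Bsus4 ends at 28, Dbm7 ends at 32, Emaj7 ends at 33, F# ends at 38.
Beat 34 falls within F#.

F#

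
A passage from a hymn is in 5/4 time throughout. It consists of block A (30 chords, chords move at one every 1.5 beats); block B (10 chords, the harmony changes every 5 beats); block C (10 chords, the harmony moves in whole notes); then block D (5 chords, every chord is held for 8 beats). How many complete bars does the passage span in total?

35 bars

A: 30 × 1.5 = 45 beats = 9 bars.
B: 10 × 5 = 50 beats = 10 bars.
C: 10 × 4 = 40 beats = 8 bars.
D: 5 × 8 = 40 beats = 8 bars.
Total: 9 + 10 + 8 + 8 = 35 bars.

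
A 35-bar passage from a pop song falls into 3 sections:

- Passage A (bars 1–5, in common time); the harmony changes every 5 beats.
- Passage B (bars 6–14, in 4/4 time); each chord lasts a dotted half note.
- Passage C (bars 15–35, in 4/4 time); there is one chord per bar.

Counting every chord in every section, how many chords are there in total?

37 chords

A: 5 bars × 4 beats = 20 beats; 5 beats/chord → 4 chords.
B: 9 bars × 4 beats = 36 beats; 3 beats/chord → 12 chords.
C: 21 bars × 4 beats = 84 beats; 4 beats/chord → 21 chords.
Total: 4 + 12 + 21 = 37.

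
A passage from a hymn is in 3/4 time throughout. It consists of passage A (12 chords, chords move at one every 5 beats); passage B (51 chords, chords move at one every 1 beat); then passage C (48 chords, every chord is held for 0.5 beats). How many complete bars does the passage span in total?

45 bars

A: 12 × 5 = 60 beats = 20 bars.
B: 51 × 1 = 51 beats = 17 bars.
C: 48 × 0.5 = 24 beats = 8 bars.
Total: 20 + 17 + 8 = 45 bars.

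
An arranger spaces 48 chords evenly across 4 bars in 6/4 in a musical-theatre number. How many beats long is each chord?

0.5 beats

4 bars × 6 beats/bar = 24 beats total.
24 beats ÷ 48 chords = 0.5 beats per chord.
(That is an eighth note.)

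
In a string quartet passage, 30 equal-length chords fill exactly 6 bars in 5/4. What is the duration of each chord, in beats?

6 bars × 5 beats/bar = 30 beats total.
30 beats ÷ 30 chords = 1 beats per chord.
(That is a quarter note.)

1 beat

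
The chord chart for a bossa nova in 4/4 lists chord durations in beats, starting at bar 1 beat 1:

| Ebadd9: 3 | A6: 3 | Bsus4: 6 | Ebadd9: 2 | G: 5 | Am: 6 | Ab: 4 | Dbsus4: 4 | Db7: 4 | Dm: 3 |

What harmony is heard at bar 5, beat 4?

Am

Beat 4 of bar 5 is beat (5−1)×4 + 4 = 20 overall.
Running totals: Ebadd9 ends at 3, A6 ends at 6, Bsus4 ends at 12, Ebadd9 ends at 14, G ends at 19, Am ends at 25.
Beat 20 falls within Am.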